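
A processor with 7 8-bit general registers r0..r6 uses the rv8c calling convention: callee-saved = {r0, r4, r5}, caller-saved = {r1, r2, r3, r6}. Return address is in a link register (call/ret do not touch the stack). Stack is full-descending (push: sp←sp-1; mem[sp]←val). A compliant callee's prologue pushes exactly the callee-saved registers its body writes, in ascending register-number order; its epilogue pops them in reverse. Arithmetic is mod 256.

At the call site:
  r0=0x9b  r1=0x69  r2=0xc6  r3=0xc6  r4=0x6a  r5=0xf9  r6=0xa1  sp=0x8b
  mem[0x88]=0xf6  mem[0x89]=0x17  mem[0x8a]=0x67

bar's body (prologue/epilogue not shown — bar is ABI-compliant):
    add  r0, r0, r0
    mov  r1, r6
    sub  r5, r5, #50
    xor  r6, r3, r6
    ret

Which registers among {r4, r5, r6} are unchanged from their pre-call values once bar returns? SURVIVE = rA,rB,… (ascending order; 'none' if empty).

prologue: push r0 -> mem[0x8a]=0x9b, sp=0x8a
prologue: push r5 -> mem[0x89]=0xf9, sp=0x89
body[0] add  r0, r0, r0 -> r0=0x36
body[1] mov  r1, r6 -> r1=0xa1
body[2] sub  r5, r5, #50 -> r5=0xc7
body[3] xor  r6, r3, r6 -> r6=0x67
epilogue: pop r5=0xf9, sp=0x8a
epilogue: pop r0=0x9b, sp=0x8b
r4: callee-saved, written=False
r5: callee-saved, written=True
r6: caller-saved, written=True

SURVIVE = r4,r5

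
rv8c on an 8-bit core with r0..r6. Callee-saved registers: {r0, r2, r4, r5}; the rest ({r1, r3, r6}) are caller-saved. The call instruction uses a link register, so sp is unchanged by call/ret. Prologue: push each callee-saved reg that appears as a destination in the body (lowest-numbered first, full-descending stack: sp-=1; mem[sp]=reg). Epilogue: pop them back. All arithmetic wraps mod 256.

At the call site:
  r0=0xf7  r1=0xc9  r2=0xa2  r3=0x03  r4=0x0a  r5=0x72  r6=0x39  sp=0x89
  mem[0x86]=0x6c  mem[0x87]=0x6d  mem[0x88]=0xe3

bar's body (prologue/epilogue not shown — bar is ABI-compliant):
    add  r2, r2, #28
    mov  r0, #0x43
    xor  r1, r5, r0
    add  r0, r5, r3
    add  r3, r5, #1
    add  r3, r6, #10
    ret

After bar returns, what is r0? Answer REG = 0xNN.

REG = 0xf7

prologue: push r0 → mem[0x88]=0xf7, sp=0x88
prologue: push r2 → mem[0x87]=0xa2, sp=0x87
body[0] add  r2, r2, #28 → r2=0xbe
body[1] mov  r0, #0x43 → r0=0x43
body[2] xor  r1, r5, r0 → r1=0x31
body[3] add  r0, r5, r3 → r0=0x75
body[4] add  r3, r5, #1 → r3=0x73
body[5] add  r3, r6, #10 → r3=0x43
epilogue: pop r2=0xa2, sp=0x88
epilogue: pop r0=0xf7, sp=0x89
r0 is callee-saved → restored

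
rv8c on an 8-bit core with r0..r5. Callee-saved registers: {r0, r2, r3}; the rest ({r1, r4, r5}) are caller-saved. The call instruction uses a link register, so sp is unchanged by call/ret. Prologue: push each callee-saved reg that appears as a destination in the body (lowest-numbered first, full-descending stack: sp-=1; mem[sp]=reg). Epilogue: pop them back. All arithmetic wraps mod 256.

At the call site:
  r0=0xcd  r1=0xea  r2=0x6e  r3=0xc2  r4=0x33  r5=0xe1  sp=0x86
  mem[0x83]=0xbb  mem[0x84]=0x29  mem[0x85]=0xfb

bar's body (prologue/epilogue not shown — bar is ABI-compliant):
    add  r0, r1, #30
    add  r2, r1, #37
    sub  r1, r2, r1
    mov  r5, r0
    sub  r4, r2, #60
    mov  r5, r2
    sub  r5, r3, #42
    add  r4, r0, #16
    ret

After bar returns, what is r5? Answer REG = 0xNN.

prologue: push r0 → mem[0x85]=0xcd, sp=0x85
prologue: push r2 → mem[0x84]=0x6e, sp=0x84
body[0] add  r0, r1, #30 → r0=0x08
body[1] add  r2, r1, #37 → r2=0x0f
body[2] sub  r1, r2, r1 → r1=0x25
body[3] mov  r5, r0 → r5=0x08
body[4] sub  r4, r2, #60 → r4=0xd3
body[5] mov  r5, r2 → r5=0x0f
body[6] sub  r5, r3, #42 → r5=0x98
body[7] add  r4, r0, #16 → r4=0x18
epilogue: pop r2=0x6e, sp=0x85
epilogue: pop r0=0xcd, sp=0x86
r5 is caller-saved → body value

REG = 0x98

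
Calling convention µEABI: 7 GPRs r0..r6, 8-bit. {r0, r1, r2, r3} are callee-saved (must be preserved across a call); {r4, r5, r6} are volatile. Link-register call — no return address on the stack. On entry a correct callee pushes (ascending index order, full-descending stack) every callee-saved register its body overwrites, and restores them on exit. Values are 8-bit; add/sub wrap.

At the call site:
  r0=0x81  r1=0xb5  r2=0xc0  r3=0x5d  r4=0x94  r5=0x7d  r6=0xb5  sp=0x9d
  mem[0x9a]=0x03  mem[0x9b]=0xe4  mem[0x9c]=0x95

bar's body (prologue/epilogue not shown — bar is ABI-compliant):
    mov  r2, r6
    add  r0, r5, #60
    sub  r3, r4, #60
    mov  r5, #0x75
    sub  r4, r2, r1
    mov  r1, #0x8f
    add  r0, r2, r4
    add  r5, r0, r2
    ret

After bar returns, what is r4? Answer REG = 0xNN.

prologue: push r0 -> mem[0x9c]=0x81, sp=0x9c
prologue: push r1 -> mem[0x9b]=0xb5, sp=0x9b
prologue: push r2 -> mem[0x9a]=0xc0, sp=0x9a
prologue: push r3 -> mem[0x99]=0x5d, sp=0x99
body[0] mov  r2, r6 -> r2=0xb5
body[1] add  r0, r5, #60 -> r0=0xb9
body[2] sub  r3, r4, #60 -> r3=0x58
body[3] mov  r5, #0x75 -> r5=0x75
body[4] sub  r4, r2, r1 -> r4=0x00
body[5] mov  r1, #0x8f -> r1=0x8f
body[6] add  r0, r2, r4 -> r0=0xb5
body[7] add  r5, r0, r2 -> r5=0x6a
epilogue: pop r3=0x5d, sp=0x9a
epilogue: pop r2=0xc0, sp=0x9b
epilogue: pop r1=0xb5, sp=0x9c
epilogue: pop r0=0x81, sp=0x9d
r4 is caller-saved -> body value

REG = 0x00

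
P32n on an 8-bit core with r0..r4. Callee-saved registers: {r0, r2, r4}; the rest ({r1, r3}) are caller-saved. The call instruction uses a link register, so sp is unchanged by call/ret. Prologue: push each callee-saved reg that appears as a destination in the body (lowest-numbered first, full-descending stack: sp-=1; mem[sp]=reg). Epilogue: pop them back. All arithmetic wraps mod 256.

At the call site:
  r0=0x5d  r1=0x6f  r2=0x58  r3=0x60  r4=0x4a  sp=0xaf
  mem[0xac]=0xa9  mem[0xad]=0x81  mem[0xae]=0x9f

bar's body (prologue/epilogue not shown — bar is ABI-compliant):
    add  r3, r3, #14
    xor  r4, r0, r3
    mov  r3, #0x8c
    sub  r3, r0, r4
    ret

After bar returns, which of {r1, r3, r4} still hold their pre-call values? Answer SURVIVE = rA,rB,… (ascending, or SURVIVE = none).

SURVIVE = r1,r4

prologue: push r4 → mem[0xae]=0x4a, sp=0xae
body[0] add  r3, r3, #14 → r3=0x6e
body[1] xor  r4, r0, r3 → r4=0x33
body[2] mov  r3, #0x8c → r3=0x8c
body[3] sub  r3, r0, r4 → r3=0x2a
epilogue: pop r4=0x4a, sp=0xaf
r1: caller-saved, written=False
r3: caller-saved, written=True
r4: callee-saved, written=True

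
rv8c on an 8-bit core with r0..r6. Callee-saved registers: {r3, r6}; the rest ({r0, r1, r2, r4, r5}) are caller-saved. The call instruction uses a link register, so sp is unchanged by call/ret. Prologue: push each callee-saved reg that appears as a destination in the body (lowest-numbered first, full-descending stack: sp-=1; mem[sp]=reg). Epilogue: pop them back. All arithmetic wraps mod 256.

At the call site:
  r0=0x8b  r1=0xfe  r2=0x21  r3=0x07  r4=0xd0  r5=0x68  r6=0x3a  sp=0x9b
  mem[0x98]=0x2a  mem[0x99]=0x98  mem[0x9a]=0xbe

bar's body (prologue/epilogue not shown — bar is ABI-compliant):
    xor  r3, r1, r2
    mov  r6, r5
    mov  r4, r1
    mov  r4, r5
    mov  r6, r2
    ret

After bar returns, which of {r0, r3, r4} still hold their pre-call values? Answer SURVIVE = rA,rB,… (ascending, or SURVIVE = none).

prologue: push r3 -> mem[0x9a]=0x07, sp=0x9a
prologue: push r6 -> mem[0x99]=0x3a, sp=0x99
body[0] xor  r3, r1, r2 -> r3=0xdf
body[1] mov  r6, r5 -> r6=0x68
body[2] mov  r4, r1 -> r4=0xfe
body[3] mov  r4, r5 -> r4=0x68
body[4] mov  r6, r2 -> r6=0x21
epilogue: pop r6=0x3a, sp=0x9a
epilogue: pop r3=0x07, sp=0x9b
r0: caller-saved, written=False
r3: callee-saved, written=True
r4: caller-saved, written=True

SURVIVE = r0,r3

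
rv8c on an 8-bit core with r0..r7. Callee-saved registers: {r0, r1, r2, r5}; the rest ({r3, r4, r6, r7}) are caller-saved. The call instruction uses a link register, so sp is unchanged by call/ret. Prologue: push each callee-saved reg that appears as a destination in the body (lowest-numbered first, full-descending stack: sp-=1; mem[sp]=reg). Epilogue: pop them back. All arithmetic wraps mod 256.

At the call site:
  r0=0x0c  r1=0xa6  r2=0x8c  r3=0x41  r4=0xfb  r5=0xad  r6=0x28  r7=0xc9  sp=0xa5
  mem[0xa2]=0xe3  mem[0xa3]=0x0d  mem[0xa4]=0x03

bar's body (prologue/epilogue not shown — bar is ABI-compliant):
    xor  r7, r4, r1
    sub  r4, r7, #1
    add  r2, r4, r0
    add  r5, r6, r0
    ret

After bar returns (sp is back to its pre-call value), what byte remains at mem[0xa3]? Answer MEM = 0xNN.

MEM = 0xad

prologue: push r2 → mem[0xa4]=0x8c, sp=0xa4
prologue: push r5 → mem[0xa3]=0xad, sp=0xa3
body[0] xor  r7, r4, r1 → r7=0x5d
body[1] sub  r4, r7, #1 → r4=0x5c
body[2] add  r2, r4, r0 → r2=0x68
body[3] add  r5, r6, r0 → r5=0x34
epilogue: pop r5=0xad, sp=0xa4
epilogue: pop r2=0x8c, sp=0xa5
prologue pushed ['r2', 'r5'] at ['0xa4', '0xa3']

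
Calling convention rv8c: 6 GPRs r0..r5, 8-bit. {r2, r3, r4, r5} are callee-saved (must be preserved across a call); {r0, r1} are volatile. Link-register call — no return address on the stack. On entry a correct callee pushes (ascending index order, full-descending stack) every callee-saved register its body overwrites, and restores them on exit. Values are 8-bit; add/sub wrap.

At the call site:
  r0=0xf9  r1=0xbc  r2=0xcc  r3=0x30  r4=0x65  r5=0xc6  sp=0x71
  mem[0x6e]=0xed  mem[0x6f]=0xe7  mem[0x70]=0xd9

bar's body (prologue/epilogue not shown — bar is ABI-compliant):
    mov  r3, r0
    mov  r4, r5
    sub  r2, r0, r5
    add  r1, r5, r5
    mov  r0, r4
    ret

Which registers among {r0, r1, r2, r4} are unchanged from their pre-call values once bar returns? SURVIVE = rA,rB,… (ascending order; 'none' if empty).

SURVIVE = r2,r4

prologue: push r2 → mem[0x70]=0xcc, sp=0x70
prologue: push r3 → mem[0x6f]=0x30, sp=0x6f
prologue: push r4 → mem[0x6e]=0x65, sp=0x6e
body[0] mov  r3, r0 → r3=0xf9
body[1] mov  r4, r5 → r4=0xc6
body[2] sub  r2, r0, r5 → r2=0x33
body[3] add  r1, r5, r5 → r1=0x8c
body[4] mov  r0, r4 → r0=0xc6
epilogue: pop r4=0x65, sp=0x6f
epilogue: pop r3=0x30, sp=0x70
epilogue: pop r2=0xcc, sp=0x71
r0: caller-saved, written=True
r1: caller-saved, written=True
r2: callee-saved, written=True
r4: callee-saved, written=True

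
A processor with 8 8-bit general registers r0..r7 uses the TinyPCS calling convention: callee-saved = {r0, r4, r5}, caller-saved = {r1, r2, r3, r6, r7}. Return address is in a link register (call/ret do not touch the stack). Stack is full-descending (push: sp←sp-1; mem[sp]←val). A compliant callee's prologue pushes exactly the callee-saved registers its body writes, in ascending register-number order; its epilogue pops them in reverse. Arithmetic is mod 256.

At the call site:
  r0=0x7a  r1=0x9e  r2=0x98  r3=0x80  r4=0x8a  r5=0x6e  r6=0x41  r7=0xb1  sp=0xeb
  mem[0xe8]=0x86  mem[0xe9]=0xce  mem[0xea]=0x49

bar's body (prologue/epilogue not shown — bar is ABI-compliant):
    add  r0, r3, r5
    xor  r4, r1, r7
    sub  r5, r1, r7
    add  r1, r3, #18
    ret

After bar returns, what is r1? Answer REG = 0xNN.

REG = 0x92

prologue: push r0 → mem[0xea]=0x7a, sp=0xea
prologue: push r4 → mem[0xe9]=0x8a, sp=0xe9
prologue: push r5 → mem[0xe8]=0x6e, sp=0xe8
body[0] add  r0, r3, r5 → r0=0xee
body[1] xor  r4, r1, r7 → r4=0x2f
body[2] sub  r5, r1, r7 → r5=0xed
body[3] add  r1, r3, #18 → r1=0x92
epilogue: pop r5=0x6e, sp=0xe9
epilogue: pop r4=0x8a, sp=0xea
epilogue: pop r0=0x7a, sp=0xeb
r1 is caller-saved → body value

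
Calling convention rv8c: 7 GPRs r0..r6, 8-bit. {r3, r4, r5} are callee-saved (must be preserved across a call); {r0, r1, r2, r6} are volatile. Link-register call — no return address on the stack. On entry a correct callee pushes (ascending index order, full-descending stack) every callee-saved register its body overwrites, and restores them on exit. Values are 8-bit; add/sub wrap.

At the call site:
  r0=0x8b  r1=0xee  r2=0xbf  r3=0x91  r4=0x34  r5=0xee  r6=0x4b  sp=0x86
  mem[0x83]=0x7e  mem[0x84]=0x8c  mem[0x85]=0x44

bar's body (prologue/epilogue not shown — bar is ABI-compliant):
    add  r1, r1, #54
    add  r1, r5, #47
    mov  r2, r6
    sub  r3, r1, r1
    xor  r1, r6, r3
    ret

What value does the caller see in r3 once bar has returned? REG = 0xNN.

prologue: push r3 → mem[0x85]=0x91, sp=0x85
body[0] add  r1, r1, #54 → r1=0x24
body[1] add  r1, r5, #47 → r1=0x1d
body[2] mov  r2, r6 → r2=0x4b
body[3] sub  r3, r1, r1 → r3=0x00
body[4] xor  r1, r6, r3 → r1=0x4b
epilogue: pop r3=0x91, sp=0x86
r3 is callee-saved → restored

REG = 0x91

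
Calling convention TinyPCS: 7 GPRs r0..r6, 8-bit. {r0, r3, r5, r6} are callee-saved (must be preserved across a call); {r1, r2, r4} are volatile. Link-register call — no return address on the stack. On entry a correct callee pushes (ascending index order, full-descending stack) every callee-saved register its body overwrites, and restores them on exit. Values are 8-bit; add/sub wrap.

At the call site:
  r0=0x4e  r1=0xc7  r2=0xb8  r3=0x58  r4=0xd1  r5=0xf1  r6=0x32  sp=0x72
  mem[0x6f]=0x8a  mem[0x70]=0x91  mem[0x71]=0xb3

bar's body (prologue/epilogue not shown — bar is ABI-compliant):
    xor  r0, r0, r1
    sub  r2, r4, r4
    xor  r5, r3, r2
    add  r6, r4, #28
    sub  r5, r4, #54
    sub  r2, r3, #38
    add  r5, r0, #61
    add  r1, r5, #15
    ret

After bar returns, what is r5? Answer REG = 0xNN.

prologue: push r0 -> mem[0x71]=0x4e, sp=0x71
prologue: push r5 -> mem[0x70]=0xf1, sp=0x70
prologue: push r6 -> mem[0x6f]=0x32, sp=0x6f
body[0] xor  r0, r0, r1 -> r0=0x89
body[1] sub  r2, r4, r4 -> r2=0x00
body[2] xor  r5, r3, r2 -> r5=0x58
body[3] add  r6, r4, #28 -> r6=0xed
body[4] sub  r5, r4, #54 -> r5=0x9b
body[5] sub  r2, r3, #38 -> r2=0x32
body[6] add  r5, r0, #61 -> r5=0xc6
body[7] add  r1, r5, #15 -> r1=0xd5
epilogue: pop r6=0x32, sp=0x70
epilogue: pop r5=0xf1, sp=0x71
epilogue: pop r0=0x4e, sp=0x72
r5 is callee-saved -> restored

REG = 0xf1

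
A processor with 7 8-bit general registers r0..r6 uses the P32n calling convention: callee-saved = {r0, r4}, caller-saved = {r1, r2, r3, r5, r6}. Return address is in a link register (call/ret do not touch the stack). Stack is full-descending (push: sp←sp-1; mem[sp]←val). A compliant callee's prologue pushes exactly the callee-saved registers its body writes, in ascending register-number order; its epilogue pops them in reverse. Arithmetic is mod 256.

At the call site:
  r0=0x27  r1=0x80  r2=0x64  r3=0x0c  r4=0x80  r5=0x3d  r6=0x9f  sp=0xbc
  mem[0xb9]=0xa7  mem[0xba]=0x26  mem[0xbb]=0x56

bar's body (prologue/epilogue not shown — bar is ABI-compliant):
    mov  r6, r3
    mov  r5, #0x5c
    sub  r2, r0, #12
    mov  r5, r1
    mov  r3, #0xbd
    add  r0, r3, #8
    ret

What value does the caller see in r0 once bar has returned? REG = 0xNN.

prologue: push r0 → mem[0xbb]=0x27, sp=0xbb
body[0] mov  r6, r3 → r6=0x0c
body[1] mov  r5, #0x5c → r5=0x5c
body[2] sub  r2, r0, #12 → r2=0x1b
body[3] mov  r5, r1 → r5=0x80
body[4] mov  r3, #0xbd → r3=0xbd
body[5] add  r0, r3, #8 → r0=0xc5
epilogue: pop r0=0x27, sp=0xbc
r0 is callee-saved → restored

REG = 0x27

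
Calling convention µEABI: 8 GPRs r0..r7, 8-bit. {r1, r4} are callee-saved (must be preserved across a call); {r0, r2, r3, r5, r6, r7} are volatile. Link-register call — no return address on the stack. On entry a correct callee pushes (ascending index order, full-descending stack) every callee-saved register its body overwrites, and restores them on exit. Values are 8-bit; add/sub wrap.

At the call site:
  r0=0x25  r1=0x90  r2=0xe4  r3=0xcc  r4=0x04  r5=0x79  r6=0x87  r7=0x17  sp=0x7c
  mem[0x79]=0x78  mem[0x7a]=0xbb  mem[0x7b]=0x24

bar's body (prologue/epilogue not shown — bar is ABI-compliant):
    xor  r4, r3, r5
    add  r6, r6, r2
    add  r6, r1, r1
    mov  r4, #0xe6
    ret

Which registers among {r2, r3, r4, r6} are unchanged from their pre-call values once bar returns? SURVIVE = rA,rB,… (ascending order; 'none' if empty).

prologue: push r4 -> mem[0x7b]=0x04, sp=0x7b
body[0] xor  r4, r3, r5 -> r4=0xb5
body[1] add  r6, r6, r2 -> r6=0x6b
body[2] add  r6, r1, r1 -> r6=0x20
body[3] mov  r4, #0xe6 -> r4=0xe6
epilogue: pop r4=0x04, sp=0x7c
r2: caller-saved, written=False
r3: caller-saved, written=False
r4: callee-saved, written=True
r6: caller-saved, written=True

SURVIVE = r2,r3,r4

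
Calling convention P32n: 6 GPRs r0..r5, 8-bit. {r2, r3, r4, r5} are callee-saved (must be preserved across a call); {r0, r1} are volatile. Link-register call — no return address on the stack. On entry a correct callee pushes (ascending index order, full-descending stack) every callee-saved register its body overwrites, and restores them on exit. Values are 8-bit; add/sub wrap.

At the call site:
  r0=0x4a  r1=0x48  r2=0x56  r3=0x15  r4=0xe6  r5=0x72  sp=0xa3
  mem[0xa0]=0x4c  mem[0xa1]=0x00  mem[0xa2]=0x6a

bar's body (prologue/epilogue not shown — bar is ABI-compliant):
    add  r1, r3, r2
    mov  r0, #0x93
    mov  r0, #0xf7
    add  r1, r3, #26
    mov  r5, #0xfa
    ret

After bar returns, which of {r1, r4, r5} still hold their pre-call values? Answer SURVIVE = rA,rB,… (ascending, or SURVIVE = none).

SURVIVE = r4,r5

prologue: push r5 -> mem[0xa2]=0x72, sp=0xa2
body[0] add  r1, r3, r2 -> r1=0x6b
body[1] mov  r0, #0x93 -> r0=0x93
body[2] mov  r0, #0xf7 -> r0=0xf7
body[3] add  r1, r3, #26 -> r1=0x2f
body[4] mov  r5, #0xfa -> r5=0xfa
epilogue: pop r5=0x72, sp=0xa3
r1: caller-saved, written=True
r4: callee-saved, written=False
r5: callee-saved, written=True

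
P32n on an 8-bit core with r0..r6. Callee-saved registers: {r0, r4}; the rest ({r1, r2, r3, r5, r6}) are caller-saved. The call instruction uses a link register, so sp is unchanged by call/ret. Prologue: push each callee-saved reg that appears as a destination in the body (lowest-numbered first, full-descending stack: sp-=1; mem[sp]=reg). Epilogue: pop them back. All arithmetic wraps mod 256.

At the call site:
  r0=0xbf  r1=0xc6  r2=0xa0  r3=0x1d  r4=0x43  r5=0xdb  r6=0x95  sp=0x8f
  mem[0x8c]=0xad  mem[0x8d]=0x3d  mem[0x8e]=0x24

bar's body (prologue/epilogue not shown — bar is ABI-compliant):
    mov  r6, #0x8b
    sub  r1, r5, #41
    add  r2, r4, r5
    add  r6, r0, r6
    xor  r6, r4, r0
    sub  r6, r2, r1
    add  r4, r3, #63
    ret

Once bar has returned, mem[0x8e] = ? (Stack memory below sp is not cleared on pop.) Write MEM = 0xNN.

MEM = 0x43

prologue: push r4 -> mem[0x8e]=0x43, sp=0x8e
body[0] mov  r6, #0x8b -> r6=0x8b
body[1] sub  r1, r5, #41 -> r1=0xb2
body[2] add  r2, r4, r5 -> r2=0x1e
body[3] add  r6, r0, r6 -> r6=0x4a
body[4] xor  r6, r4, r0 -> r6=0xfc
body[5] sub  r6, r2, r1 -> r6=0x6c
body[6] add  r4, r3, #63 -> r4=0x5c
epilogue: pop r4=0x43, sp=0x8f
prologue pushed ['r4'] at ['0x8e']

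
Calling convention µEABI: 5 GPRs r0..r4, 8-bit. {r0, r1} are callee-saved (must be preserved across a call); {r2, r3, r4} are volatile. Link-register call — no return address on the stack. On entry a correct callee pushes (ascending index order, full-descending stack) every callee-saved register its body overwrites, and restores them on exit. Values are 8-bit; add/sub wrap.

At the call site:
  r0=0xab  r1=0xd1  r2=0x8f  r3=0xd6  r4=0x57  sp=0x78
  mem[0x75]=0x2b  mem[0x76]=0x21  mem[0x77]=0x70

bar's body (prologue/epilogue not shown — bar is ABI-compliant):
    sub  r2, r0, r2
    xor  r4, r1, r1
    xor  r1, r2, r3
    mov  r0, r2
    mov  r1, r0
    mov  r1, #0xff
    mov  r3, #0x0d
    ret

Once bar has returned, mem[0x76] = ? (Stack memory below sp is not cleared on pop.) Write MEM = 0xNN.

MEM = 0xd1

prologue: push r0 → mem[0x77]=0xab, sp=0x77
prologue: push r1 → mem[0x76]=0xd1, sp=0x76
body[0] sub  r2, r0, r2 → r2=0x1c
body[1] xor  r4, r1, r1 → r4=0x00
body[2] xor  r1, r2, r3 → r1=0xca
body[3] mov  r0, r2 → r0=0x1c
body[4] mov  r1, r0 → r1=0x1c
body[5] mov  r1, #0xff → r1=0xff
body[6] mov  r3, #0x0d → r3=0x0d
epilogue: pop r1=0xd1, sp=0x77
epilogue: pop r0=0xab, sp=0x78
prologue pushed ['r0', 'r1'] at ['0x77', '0x76']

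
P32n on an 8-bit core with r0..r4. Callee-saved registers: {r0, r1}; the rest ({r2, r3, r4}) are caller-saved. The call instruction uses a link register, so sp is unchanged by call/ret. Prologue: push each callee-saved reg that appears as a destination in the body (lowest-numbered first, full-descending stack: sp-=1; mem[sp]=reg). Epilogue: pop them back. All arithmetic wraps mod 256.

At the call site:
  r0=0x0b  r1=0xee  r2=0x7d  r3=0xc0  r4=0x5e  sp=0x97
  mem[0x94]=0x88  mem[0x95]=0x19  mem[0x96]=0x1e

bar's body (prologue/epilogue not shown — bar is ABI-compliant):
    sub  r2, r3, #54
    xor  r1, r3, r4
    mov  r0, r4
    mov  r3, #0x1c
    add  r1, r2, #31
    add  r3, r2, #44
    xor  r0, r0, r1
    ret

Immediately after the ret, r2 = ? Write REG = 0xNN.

REG = 0x8a

prologue: push r0 -> mem[0x96]=0x0b, sp=0x96
prologue: push r1 -> mem[0x95]=0xee, sp=0x95
body[0] sub  r2, r3, #54 -> r2=0x8a
body[1] xor  r1, r3, r4 -> r1=0x9e
body[2] mov  r0, r4 -> r0=0x5e
body[3] mov  r3, #0x1c -> r3=0x1c
body[4] add  r1, r2, #31 -> r1=0xa9
body[5] add  r3, r2, #44 -> r3=0xb6
body[6] xor  r0, r0, r1 -> r0=0xf7
epilogue: pop r1=0xee, sp=0x96
epilogue: pop r0=0x0b, sp=0x97
r2 is caller-saved -> body value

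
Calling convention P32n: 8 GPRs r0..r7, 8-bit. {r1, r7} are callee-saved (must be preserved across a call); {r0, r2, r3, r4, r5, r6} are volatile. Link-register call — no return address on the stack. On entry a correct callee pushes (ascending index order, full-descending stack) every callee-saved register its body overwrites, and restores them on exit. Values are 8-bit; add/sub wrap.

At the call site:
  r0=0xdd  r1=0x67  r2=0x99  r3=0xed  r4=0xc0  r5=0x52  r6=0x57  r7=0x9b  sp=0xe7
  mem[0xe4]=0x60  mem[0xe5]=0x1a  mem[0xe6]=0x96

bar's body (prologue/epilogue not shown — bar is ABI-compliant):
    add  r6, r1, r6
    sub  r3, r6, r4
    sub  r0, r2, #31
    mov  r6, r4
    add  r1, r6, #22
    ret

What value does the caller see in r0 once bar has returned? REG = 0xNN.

REG = 0x7a

prologue: push r1 → mem[0xe6]=0x67, sp=0xe6
body[0] add  r6, r1, r6 → r6=0xbe
body[1] sub  r3, r6, r4 → r3=0xfe
body[2] sub  r0, r2, #31 → r0=0x7a
body[3] mov  r6, r4 → r6=0xc0
body[4] add  r1, r6, #22 → r1=0xd6
epilogue: pop r1=0x67, sp=0xe7
r0 is caller-saved → body value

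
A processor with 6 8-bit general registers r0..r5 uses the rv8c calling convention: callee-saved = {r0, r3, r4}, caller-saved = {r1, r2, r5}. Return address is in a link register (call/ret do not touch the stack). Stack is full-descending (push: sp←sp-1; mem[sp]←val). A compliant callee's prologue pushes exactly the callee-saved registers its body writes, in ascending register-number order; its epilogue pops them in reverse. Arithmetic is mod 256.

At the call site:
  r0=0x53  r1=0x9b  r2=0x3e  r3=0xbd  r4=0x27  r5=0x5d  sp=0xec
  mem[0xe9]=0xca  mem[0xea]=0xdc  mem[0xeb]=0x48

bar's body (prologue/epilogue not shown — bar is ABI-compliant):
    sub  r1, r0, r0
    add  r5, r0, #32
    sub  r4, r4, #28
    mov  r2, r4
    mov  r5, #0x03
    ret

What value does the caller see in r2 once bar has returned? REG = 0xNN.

prologue: push r4 → mem[0xeb]=0x27, sp=0xeb
body[0] sub  r1, r0, r0 → r1=0x00
body[1] add  r5, r0, #32 → r5=0x73
body[2] sub  r4, r4, #28 → r4=0x0b
body[3] mov  r2, r4 → r2=0x0b
body[4] mov  r5, #0x03 → r5=0x03
epilogue: pop r4=0x27, sp=0xec
r2 is caller-saved → body value

REG = 0x0b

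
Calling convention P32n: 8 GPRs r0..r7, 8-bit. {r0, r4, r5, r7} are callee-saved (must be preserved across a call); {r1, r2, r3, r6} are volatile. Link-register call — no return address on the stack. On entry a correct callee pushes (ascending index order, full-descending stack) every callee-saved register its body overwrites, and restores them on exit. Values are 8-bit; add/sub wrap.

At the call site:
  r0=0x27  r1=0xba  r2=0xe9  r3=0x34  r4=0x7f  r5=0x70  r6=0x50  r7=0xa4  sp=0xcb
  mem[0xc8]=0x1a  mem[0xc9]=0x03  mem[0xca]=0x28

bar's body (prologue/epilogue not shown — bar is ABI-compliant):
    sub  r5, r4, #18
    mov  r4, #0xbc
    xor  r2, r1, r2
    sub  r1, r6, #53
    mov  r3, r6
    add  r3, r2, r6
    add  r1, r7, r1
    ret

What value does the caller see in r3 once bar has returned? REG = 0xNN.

REG = 0xa3

prologue: push r4 → mem[0xca]=0x7f, sp=0xca
prologue: push r5 → mem[0xc9]=0x70, sp=0xc9
body[0] sub  r5, r4, #18 → r5=0x6d
body[1] mov  r4, #0xbc → r4=0xbc
body[2] xor  r2, r1, r2 → r2=0x53
body[3] sub  r1, r6, #53 → r1=0x1b
body[4] mov  r3, r6 → r3=0x50
body[5] add  r3, r2, r6 → r3=0xa3
body[6] add  r1, r7, r1 → r1=0xbf
epilogue: pop r5=0x70, sp=0xca
epilogue: pop r4=0x7f, sp=0xcb
r3 is caller-saved → body value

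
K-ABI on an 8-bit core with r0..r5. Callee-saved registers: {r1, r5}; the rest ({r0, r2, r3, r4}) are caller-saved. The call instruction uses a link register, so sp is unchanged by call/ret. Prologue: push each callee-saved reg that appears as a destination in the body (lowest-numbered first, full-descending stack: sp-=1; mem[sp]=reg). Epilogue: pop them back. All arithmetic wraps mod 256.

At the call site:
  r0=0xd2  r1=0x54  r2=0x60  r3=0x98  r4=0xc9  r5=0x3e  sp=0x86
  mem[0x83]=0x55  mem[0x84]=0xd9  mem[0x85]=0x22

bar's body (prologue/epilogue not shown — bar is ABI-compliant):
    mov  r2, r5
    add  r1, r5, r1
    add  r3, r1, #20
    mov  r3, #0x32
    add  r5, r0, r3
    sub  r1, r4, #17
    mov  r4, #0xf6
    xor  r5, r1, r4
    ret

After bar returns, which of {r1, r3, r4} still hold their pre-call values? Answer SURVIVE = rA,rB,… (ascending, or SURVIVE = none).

SURVIVE = r1

prologue: push r1 -> mem[0x85]=0x54, sp=0x85
prologue: push r5 -> mem[0x84]=0x3e, sp=0x84
body[0] mov  r2, r5 -> r2=0x3e
body[1] add  r1, r5, r1 -> r1=0x92
body[2] add  r3, r1, #20 -> r3=0xa6
body[3] mov  r3, #0x32 -> r3=0x32
body[4] add  r5, r0, r3 -> r5=0x04
body[5] sub  r1, r4, #17 -> r1=0xb8
body[6] mov  r4, #0xf6 -> r4=0xf6
body[7] xor  r5, r1, r4 -> r5=0x4e
epilogue: pop r5=0x3e, sp=0x85
epilogue: pop r1=0x54, sp=0x86
r1: callee-saved, written=True
r3: caller-saved, written=True
r4: caller-saved, written=True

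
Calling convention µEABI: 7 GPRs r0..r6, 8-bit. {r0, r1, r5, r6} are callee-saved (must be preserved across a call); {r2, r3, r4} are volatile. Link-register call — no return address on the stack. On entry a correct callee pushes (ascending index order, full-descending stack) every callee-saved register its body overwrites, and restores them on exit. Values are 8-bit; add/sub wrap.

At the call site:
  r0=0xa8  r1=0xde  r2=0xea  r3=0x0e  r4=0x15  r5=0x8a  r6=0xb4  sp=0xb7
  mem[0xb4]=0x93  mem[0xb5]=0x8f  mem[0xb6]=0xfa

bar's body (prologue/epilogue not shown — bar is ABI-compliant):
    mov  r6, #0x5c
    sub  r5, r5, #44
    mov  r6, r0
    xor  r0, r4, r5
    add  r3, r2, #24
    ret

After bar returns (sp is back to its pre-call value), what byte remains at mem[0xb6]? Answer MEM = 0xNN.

prologue: push r0 -> mem[0xb6]=0xa8, sp=0xb6
prologue: push r5 -> mem[0xb5]=0x8a, sp=0xb5
prologue: push r6 -> mem[0xb4]=0xb4, sp=0xb4
body[0] mov  r6, #0x5c -> r6=0x5c
body[1] sub  r5, r5, #44 -> r5=0x5e
body[2] mov  r6, r0 -> r6=0xa8
body[3] xor  r0, r4, r5 -> r0=0x4b
body[4] add  r3, r2, #24 -> r3=0x02
epilogue: pop r6=0xb4, sp=0xb5
epilogue: pop r5=0x8a, sp=0xb6
epilogue: pop r0=0xa8, sp=0xb7
prologue pushed ['r0', 'r5', 'r6'] at ['0xb6', '0xb5', '0xb4']

MEM = 0xa8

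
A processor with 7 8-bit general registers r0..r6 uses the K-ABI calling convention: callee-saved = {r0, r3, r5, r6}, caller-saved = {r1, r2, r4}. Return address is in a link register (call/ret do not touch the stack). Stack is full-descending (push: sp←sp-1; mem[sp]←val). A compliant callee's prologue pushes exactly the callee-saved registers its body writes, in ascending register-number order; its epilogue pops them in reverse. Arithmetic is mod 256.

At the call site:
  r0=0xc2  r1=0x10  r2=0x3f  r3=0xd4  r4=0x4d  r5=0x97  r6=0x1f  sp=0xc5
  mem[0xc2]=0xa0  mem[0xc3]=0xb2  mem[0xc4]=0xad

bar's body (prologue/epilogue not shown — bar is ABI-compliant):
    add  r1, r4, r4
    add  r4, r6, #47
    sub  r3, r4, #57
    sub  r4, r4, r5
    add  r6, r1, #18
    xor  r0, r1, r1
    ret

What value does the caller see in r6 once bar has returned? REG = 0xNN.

REG = 0x1f

prologue: push r0 -> mem[0xc4]=0xc2, sp=0xc4
prologue: push r3 -> mem[0xc3]=0xd4, sp=0xc3
prologue: push r6 -> mem[0xc2]=0x1f, sp=0xc2
body[0] add  r1, r4, r4 -> r1=0x9a
body[1] add  r4, r6, #47 -> r4=0x4e
body[2] sub  r3, r4, #57 -> r3=0x15
body[3] sub  r4, r4, r5 -> r4=0xb7
body[4] add  r6, r1, #18 -> r6=0xac
body[5] xor  r0, r1, r1 -> r0=0x00
epilogue: pop r6=0x1f, sp=0xc3
epilogue: pop r3=0xd4, sp=0xc4
epilogue: pop r0=0xc2, sp=0xc5
r6 is callee-saved -> restored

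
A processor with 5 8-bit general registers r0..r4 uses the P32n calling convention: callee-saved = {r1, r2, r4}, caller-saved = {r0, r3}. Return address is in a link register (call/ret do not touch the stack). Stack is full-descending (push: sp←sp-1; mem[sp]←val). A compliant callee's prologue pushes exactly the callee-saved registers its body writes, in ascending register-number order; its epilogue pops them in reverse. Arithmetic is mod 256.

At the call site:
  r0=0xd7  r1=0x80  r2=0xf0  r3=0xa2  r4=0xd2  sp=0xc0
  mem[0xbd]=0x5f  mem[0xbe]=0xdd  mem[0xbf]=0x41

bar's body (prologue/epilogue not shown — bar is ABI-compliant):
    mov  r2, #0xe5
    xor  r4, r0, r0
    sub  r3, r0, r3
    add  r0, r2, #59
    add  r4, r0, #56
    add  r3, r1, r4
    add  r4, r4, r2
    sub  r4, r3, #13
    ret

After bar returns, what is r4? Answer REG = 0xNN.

REG = 0xd2

prologue: push r2 -> mem[0xbf]=0xf0, sp=0xbf
prologue: push r4 -> mem[0xbe]=0xd2, sp=0xbe
body[0] mov  r2, #0xe5 -> r2=0xe5
body[1] xor  r4, r0, r0 -> r4=0x00
body[2] sub  r3, r0, r3 -> r3=0x35
body[3] add  r0, r2, #59 -> r0=0x20
body[4] add  r4, r0, #56 -> r4=0x58
body[5] add  r3, r1, r4 -> r3=0xd8
body[6] add  r4, r4, r2 -> r4=0x3d
body[7] sub  r4, r3, #13 -> r4=0xcb
epilogue: pop r4=0xd2, sp=0xbf
epilogue: pop r2=0xf0, sp=0xc0
r4 is callee-saved -> restored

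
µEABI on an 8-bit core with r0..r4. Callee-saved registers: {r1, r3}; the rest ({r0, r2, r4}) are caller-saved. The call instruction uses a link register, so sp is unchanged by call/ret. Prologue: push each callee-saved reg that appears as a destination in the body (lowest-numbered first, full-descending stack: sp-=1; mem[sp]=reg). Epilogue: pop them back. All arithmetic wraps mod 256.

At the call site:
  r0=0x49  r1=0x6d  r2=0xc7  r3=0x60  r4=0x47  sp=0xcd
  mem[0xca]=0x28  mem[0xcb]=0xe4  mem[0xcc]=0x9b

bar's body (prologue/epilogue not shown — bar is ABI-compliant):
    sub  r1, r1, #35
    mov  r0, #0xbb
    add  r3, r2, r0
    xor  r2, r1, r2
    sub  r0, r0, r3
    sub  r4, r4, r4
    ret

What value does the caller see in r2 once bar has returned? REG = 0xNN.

REG = 0x8d

prologue: push r1 -> mem[0xcc]=0x6d, sp=0xcc
prologue: push r3 -> mem[0xcb]=0x60, sp=0xcb
body[0] sub  r1, r1, #35 -> r1=0x4a
body[1] mov  r0, #0xbb -> r0=0xbb
body[2] add  r3, r2, r0 -> r3=0x82
body[3] xor  r2, r1, r2 -> r2=0x8d
body[4] sub  r0, r0, r3 -> r0=0x39
body[5] sub  r4, r4, r4 -> r4=0x00
epilogue: pop r3=0x60, sp=0xcc
epilogue: pop r1=0x6d, sp=0xcd
r2 is caller-saved -> body value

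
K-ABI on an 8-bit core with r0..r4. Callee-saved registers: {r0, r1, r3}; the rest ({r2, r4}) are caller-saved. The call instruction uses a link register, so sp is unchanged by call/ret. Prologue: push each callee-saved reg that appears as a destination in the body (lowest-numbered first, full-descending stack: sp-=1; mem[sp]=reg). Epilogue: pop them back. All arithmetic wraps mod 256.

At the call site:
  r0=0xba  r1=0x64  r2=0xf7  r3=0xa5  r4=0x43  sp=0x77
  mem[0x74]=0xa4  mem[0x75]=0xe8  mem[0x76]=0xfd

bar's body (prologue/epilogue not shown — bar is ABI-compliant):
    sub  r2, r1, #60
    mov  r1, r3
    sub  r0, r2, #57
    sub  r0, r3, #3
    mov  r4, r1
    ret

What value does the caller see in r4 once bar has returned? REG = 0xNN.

REG = 0xa5

prologue: push r0 -> mem[0x76]=0xba, sp=0x76
prologue: push r1 -> mem[0x75]=0x64, sp=0x75
body[0] sub  r2, r1, #60 -> r2=0x28
body[1] mov  r1, r3 -> r1=0xa5
body[2] sub  r0, r2, #57 -> r0=0xef
body[3] sub  r0, r3, #3 -> r0=0xa2
body[4] mov  r4, r1 -> r4=0xa5
epilogue: pop r1=0x64, sp=0x76
epilogue: pop r0=0xba, sp=0x77
r4 is caller-saved -> body value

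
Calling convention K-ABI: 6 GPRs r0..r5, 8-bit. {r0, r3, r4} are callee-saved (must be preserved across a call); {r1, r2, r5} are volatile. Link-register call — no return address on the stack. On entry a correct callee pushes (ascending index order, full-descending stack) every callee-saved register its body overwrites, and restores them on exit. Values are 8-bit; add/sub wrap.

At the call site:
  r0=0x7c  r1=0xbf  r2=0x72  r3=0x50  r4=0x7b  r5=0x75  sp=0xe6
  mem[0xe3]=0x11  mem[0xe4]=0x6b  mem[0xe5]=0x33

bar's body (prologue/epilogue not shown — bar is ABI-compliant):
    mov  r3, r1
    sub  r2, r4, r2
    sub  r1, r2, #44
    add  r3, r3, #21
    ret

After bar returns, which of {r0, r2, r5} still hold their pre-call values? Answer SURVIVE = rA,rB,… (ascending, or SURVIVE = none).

SURVIVE = r0,r5

prologue: push r3 -> mem[0xe5]=0x50, sp=0xe5
body[0] mov  r3, r1 -> r3=0xbf
body[1] sub  r2, r4, r2 -> r2=0x09
body[2] sub  r1, r2, #44 -> r1=0xdd
body[3] add  r3, r3, #21 -> r3=0xd4
epilogue: pop r3=0x50, sp=0xe6
r0: callee-saved, written=False
r2: caller-saved, written=True
r5: caller-saved, written=False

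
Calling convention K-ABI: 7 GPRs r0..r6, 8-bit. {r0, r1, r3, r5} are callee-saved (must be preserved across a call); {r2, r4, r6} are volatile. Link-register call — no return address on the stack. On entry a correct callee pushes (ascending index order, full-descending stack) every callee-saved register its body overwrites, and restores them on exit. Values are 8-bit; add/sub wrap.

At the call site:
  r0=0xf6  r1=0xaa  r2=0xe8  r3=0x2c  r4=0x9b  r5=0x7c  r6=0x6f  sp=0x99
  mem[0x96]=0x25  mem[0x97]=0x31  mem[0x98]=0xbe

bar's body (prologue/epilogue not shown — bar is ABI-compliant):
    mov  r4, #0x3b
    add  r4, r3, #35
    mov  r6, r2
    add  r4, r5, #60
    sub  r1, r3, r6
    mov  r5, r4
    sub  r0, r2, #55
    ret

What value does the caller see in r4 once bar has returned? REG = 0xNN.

prologue: push r0 -> mem[0x98]=0xf6, sp=0x98
prologue: push r1 -> mem[0x97]=0xaa, sp=0x97
prologue: push r5 -> mem[0x96]=0x7c, sp=0x96
body[0] mov  r4, #0x3b -> r4=0x3b
body[1] add  r4, r3, #35 -> r4=0x4f
body[2] mov  r6, r2 -> r6=0xe8
body[3] add  r4, r5, #60 -> r4=0xb8
body[4] sub  r1, r3, r6 -> r1=0x44
body[5] mov  r5, r4 -> r5=0xb8
body[6] sub  r0, r2, #55 -> r0=0xb1
epilogue: pop r5=0x7c, sp=0x97
epilogue: pop r1=0xaa, sp=0x98
epilogue: pop r0=0xf6, sp=0x99
r4 is caller-saved -> body value

REG = 0xb8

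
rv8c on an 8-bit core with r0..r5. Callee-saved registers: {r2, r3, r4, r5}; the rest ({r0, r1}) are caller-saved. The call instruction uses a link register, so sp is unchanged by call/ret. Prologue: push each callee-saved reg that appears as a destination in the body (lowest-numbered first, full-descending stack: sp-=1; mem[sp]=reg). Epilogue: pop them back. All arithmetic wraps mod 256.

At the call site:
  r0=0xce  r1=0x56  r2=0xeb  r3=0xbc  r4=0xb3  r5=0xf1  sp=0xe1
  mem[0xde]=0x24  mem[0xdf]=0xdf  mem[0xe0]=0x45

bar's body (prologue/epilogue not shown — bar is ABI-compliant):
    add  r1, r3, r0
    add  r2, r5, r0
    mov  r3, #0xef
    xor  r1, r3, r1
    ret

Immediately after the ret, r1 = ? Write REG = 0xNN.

prologue: push r2 → mem[0xe0]=0xeb, sp=0xe0
prologue: push r3 → mem[0xdf]=0xbc, sp=0xdf
body[0] add  r1, r3, r0 → r1=0x8a
body[1] add  r2, r5, r0 → r2=0xbf
body[2] mov  r3, #0xef → r3=0xef
body[3] xor  r1, r3, r1 → r1=0x65
epilogue: pop r3=0xbc, sp=0xe0
epilogue: pop r2=0xeb, sp=0xe1
r1 is caller-saved → body value

REG = 0x65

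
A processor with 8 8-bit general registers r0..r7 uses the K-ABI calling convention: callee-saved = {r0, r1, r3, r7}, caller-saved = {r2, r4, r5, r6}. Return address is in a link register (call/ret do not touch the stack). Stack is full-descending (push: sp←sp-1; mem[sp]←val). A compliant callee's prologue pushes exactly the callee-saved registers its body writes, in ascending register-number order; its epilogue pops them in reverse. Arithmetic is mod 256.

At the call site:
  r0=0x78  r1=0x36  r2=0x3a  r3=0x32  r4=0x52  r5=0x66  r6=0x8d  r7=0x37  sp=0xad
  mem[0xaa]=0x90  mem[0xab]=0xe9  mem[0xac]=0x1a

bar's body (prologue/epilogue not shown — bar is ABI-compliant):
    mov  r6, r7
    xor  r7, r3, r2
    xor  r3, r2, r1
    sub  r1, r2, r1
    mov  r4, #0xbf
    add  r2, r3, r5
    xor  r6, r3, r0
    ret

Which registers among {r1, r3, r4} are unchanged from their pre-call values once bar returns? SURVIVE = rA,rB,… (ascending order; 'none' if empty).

prologue: push r1 → mem[0xac]=0x36, sp=0xac
prologue: push r3 → mem[0xab]=0x32, sp=0xab
prologue: push r7 → mem[0xaa]=0x37, sp=0xaa
body[0] mov  r6, r7 → r6=0x37
body[1] xor  r7, r3, r2 → r7=0x08
body[2] xor  r3, r2, r1 → r3=0x0c
body[3] sub  r1, r2, r1 → r1=0x04
body[4] mov  r4, #0xbf → r4=0xbf
body[5] add  r2, r3, r5 → r2=0x72
body[6] xor  r6, r3, r0 → r6=0x74
epilogue: pop r7=0x37, sp=0xab
epilogue: pop r3=0x32, sp=0xac
epilogue: pop r1=0x36, sp=0xad
r1: callee-saved, written=True
r3: callee-saved, written=True
r4: caller-saved, written=True

SURVIVE = r1,r3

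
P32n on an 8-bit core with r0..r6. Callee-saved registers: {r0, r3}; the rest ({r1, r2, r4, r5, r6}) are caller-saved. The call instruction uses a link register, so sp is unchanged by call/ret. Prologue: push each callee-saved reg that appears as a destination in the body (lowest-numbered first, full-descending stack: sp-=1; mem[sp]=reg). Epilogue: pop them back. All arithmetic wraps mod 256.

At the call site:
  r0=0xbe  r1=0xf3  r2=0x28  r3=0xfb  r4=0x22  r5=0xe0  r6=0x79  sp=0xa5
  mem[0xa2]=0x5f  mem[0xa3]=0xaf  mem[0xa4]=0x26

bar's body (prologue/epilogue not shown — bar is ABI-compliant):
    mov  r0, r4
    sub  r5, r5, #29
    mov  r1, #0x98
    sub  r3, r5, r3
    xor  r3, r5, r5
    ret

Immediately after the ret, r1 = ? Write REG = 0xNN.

REG = 0x98

prologue: push r0 -> mem[0xa4]=0xbe, sp=0xa4
prologue: push r3 -> mem[0xa3]=0xfb, sp=0xa3
body[0] mov  r0, r4 -> r0=0x22
body[1] sub  r5, r5, #29 -> r5=0xc3
body[2] mov  r1, #0x98 -> r1=0x98
body[3] sub  r3, r5, r3 -> r3=0xc8
body[4] xor  r3, r5, r5 -> r3=0x00
epilogue: pop r3=0xfb, sp=0xa4
epilogue: pop r0=0xbe, sp=0xa5
r1 is caller-saved -> body value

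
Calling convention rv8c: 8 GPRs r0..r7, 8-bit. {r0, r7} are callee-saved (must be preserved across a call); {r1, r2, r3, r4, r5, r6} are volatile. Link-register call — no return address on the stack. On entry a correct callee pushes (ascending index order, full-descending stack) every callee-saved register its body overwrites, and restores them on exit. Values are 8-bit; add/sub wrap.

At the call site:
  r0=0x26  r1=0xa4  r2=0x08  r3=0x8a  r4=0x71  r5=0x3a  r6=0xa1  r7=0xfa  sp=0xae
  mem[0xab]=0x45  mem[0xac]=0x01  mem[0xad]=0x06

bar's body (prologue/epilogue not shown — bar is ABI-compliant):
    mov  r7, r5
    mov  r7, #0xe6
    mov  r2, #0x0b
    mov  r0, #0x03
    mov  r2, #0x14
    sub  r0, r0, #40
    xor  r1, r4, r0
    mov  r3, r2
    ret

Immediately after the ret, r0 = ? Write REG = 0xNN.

prologue: push r0 → mem[0xad]=0x26, sp=0xad
prologue: push r7 → mem[0xac]=0xfa, sp=0xac
body[0] mov  r7, r5 → r7=0x3a
body[1] mov  r7, #0xe6 → r7=0xe6
body[2] mov  r2, #0x0b → r2=0x0b
body[3] mov  r0, #0x03 → r0=0x03
body[4] mov  r2, #0x14 → r2=0x14
body[5] sub  r0, r0, #40 → r0=0xdb
body[6] xor  r1, r4, r0 → r1=0xaa
body[7] mov  r3, r2 → r3=0x14
epilogue: pop r7=0xfa, sp=0xad
epilogue: pop r0=0x26, sp=0xae
r0 is callee-saved → restored

REG = 0x26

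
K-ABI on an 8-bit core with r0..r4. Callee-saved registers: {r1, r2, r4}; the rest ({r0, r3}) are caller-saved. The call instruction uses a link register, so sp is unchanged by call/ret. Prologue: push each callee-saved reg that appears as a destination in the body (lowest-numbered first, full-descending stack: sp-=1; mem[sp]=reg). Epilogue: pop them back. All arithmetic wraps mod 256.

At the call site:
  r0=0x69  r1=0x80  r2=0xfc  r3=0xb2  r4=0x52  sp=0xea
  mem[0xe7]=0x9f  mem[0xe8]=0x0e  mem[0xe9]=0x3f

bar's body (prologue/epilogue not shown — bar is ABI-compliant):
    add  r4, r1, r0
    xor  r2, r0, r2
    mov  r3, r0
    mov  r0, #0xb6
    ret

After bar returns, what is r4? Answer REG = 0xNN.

REG = 0x52

prologue: push r2 -> mem[0xe9]=0xfc, sp=0xe9
prologue: push r4 -> mem[0xe8]=0x52, sp=0xe8
body[0] add  r4, r1, r0 -> r4=0xe9
body[1] xor  r2, r0, r2 -> r2=0x95
body[2] mov  r3, r0 -> r3=0x69
body[3] mov  r0, #0xb6 -> r0=0xb6
epilogue: pop r4=0x52, sp=0xe9
epilogue: pop r2=0xfc, sp=0xea
r4 is callee-saved -> restored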